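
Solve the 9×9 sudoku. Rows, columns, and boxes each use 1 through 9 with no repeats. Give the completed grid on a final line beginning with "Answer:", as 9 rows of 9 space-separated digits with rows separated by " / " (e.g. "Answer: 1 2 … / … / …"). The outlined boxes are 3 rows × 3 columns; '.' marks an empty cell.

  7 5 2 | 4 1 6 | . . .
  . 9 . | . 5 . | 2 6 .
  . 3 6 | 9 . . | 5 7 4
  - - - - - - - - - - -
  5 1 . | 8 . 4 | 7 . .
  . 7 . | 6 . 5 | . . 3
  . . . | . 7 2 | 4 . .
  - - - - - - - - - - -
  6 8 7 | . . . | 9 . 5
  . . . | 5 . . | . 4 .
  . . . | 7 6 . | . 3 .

Step 1. [r2c9∈{1,8}] r2c9 is the only open cell in box 3 admitting 1. So r2c9=1.
Step 2. [r5c1∈{2,4,8,9}] across box 4, 2 lands solely at r5c1. So r5c1=2.
Step 3. [r7c4∈{1,2,3}] col 4 places 2 nowhere but r7c4. So r7c4=2.
Step 4. [r7c8∈{1}] only 1 remains possible at r7c8. So r7c8=1.
Step 5. [r9c7∈{8}] r9c7's peers cover all but 8 ⇒ r9c7=8.
Step 6. [r3c6∈{8}] r3c6 has the single candidate 8, so r3c6=8.
Step 7. [r4c9∈{2,6,9}] row 4 places 6 nowhere but r4c9, so r4c9=6.
Step 8. [r5c3∈{4,8,9}] across row 5, 4 lands solely at r5c3 ⇒ r5c3=4.
Step 9. [r7c6∈{3}] nothing but 3 survives at r7c6 ⇒ r7c6=3.
Step 10. [r5c8∈{8,9}] 8 has one home in row 5: r5c8. So r5c8=8.
Step 11. [r6c9∈{9}] r6c9 is down to just 9. So r6c9=9.
Step 12. [r4c3∈{3,9}] in box 4, 9 fits only at r4c3, so r4c3=9.
Step 13. [r2c3∈{8}] r2c3 has the single candidate 8. So r2c3=8.
Step 14. [r6c3∈{3}] r6c3 has the single candidate 3. So r6c3=3.
Step 15. [r8c3∈{1}] r8c3 has the single candidate 1, so r8c3=1.
Step 16. [r8c6∈{9}] nothing but 9 survives at r8c6 ⇒ r8c6=9.
Step 17. [r9c2∈{2,4}] across col 2, 4 lands solely at r9c2, so r9c2=4.
Step 18. [r8c2∈{2}] r8c2 is down to just 2, so r8c2=2.
Step 19. [r3c1∈{1}] r3c1's peers cover all but 1, so r3c1=1.
Step 20. [r2c4∈{3}] r2c4 has the single candidate 3, so r2c4=3.
Step 21. [r6c2∈{6}] only 6 remains possible at r6c2 ⇒ r6c2=6.
Step 22. [r5c7∈{1}] r5c7's peers cover all but 1. So r5c7=1.
Step 23. [r8c1∈{3}] nothing but 3 survives at r8c1 ⇒ r8c1=3.
Step 24. [r1c8∈{9}] r1c8 has the single candidate 9. So r1c8=9.
Step 25. [r9c3∈{5}] only 5 remains possible at r9c3, so r9c3=5.
Step 26. [r9c9∈{2}] r9c9 is down to just 2 ⇒ r9c9=2.
Step 27. [r6c4∈{1}] r6c4 has the single candidate 1 ⇒ r6c4=1.
Step 28. [r1c9∈{8}] r1c9's peers cover all but 8, so r1c9=8.
Step 29. [r4c8∈{2}] only 2 remains possible at r4c8. So r4c8=2.
Step 30. [r1c7∈{3}] r1c7 is down to just 3. So r1c7=3.
Step 31. [r2c6∈{7}] r2c6 is down to just 7. So r2c6=7.
Step 32. [r3c5∈{2}] nothing but 2 survives at r3c5, so r3c5=2.
Step 33. [r8c7∈{6}] only 6 remains possible at r8c7 ⇒ r8c7=6.
Step 34. [r5c5∈{9}] only 9 remains possible at r5c5. So r5c5=9.
Step 35. [r4c5∈{3}] nothing but 3 survives at r4c5, so r4c5=3.
Step 36. [r9c1∈{9}] only 9 remains possible at r9c1, so r9c1=9.
Step 37. [r2c1∈{4}] nothing but 4 survives at r2c1, so r2c1=4.
Step 38. [r7c5∈{4}] r7c5's peers cover all but 4. So r7c5=4.
Step 39. [r9c6∈{1}] nothing but 1 survives at r9c6. So r9c6=1.
Step 40. [r8c9∈{7}] r8c9 is down to just 7. So r8c9=7.
Step 41. [r6c1∈{8}] r6c1 is down to just 8 ⇒ r6c1=8.
Step 42. [r8c5∈{8}] r8c5 is down to just 8 ⇒ r8c5=8.
Step 43. [r6c8∈{5}] only 5 remains possible at r6c8, so r6c8=5.

Answer: 7 5 2 4 1 6 3 9 8 / 4 9 8 3 5 7 2 6 1 / 1 3 6 9 2 8 5 7 4 / 5 1 9 8 3 4 7 2 6 / 2 7 4 6 9 5 1 8 3 / 8 6 3 1 7 2 4 5 9 / 6 8 7 2 4 3 9 1 5 / 3 2 1 5 8 9 6 4 7 / 9 4 5 7 6 1 8 3 2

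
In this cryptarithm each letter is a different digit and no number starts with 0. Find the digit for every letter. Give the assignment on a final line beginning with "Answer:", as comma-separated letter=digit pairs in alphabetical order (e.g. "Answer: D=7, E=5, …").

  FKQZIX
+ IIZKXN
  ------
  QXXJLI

Step 1. [col 1: X + N ≡ I (mod 10)] column 1 (X + N ≡ I (mod 10), carry-in 0) doesn't pin I yet; pick I=6 and continue, so I=6.
Step 2. [col 1: X + N ≡ I (mod 10)] column 1 (X + N ≡ I (mod 10), carry-in 0) doesn't pin X yet; pick X=4 and continue. So X=4.
Step 3. [col 1: X + N ≡ I (mod 10)] column 1: given X=4, I=6, carry-in 0, and digits 4,6 already taken and all letters distinct, X+N≡I (mod 10) forces N=2 ⇒ N=2.
Step 4. [col 2: I + X ≡ L (mod 10)] column 2 reads I+X+carry(0)=L with I=6, X=4; with digits 2,4,6 already taken and all letters distinct, the only value for L is 0. So L=0.
Step 5. [col 3: Z + K ≡ J (mod 10)] column 3 (Z + K ≡ J (mod 10), carry-in 1) doesn't pin Z yet; pick Z=5 and continue. So Z=5.
Step 6. [col 3: Z + K ≡ J (mod 10)] several values work for J in column 3 (Z + K ≡ J (mod 10), carry-in 1); try J=3 ⇒ J=3.
Step 7. [col 3: Z + K ≡ J (mod 10)] column 3 reads Z+K+carry(1)=J with Z=5, J=3; with digits 0,2,3,4,5,6 already taken and all letters distinct, the only value for K is 7, so K=7.
Step 8. [col 4: Q + Z ≡ X (mod 10)] in column 4 we have Q+Z≡X with carry-in 1; given Z=5, X=4 and digits 0,2,3,4,5,6,7 already taken and all letters distinct, that pins Q to 8 ⇒ Q=8.
Step 9. [col 6: F + I ≡ Q (mod 10)] column 6 reads F+I+carry(1)=Q with I=6, Q=8; with digits 0,2,3,4,5,6,7,8 already taken and all letters distinct, the only value for F is 1. So F=1.

Answer: F=1, I=6, J=3, K=7, L=0, N=2, Q=8, X=4, Z=5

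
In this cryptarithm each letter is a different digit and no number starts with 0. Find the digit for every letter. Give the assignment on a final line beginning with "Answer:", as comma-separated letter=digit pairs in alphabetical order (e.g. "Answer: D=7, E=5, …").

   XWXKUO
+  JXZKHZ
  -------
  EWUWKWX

Step 1. [col 1: O + Z ≡ X (mod 10)] column 1 (O + Z ≡ X (mod 10), carry-in 0) doesn't pin Z yet; pick Z=7 and continue, so Z=7.
Step 2. [col 1: O + Z ≡ X (mod 10)] column 1 (O + Z ≡ X (mod 10), carry-in 0) doesn't pin O yet; pick O=5 and continue. So O=5.
Step 3. [col 1: O + Z ≡ X (mod 10)] column 1 reads O+Z+carry(0)=X with O=5, Z=7; with digits 5,7 already taken and all letters distinct, the only value for X is 2. So X=2.
Step 4. [col 2: U + H ≡ W (mod 10)] column 2 (U + H ≡ W (mod 10), carry-in 1) doesn't pin W yet; pick W=0 and continue ⇒ W=0.
Step 5. [E] E is the leading digit of a 7-digit sum of two 6-digit numbers; the final carry is exactly 1 ⇒ E=1.
Step 6. [col 2: U + H ≡ W (mod 10)] U=3 is one option consistent with column 2 (U + H ≡ W (mod 10), carry-in 1) — take it, so U=3.
Step 7. [col 2: U + H ≡ W (mod 10)] from column 2 (U=3, W=0, carry-in 1, digits 0,1,2,3,5,7 already taken and all letters distinct): H must equal 6 ⇒ H=6.
Step 8. [col 3: K + K ≡ K (mod 10)] column 3 reads K+K+carry(1)=K with nothing yet; with digits 0,1,2,3,5,6,7 already taken and all letters distinct, the only value for K is 9 ⇒ K=9.
Step 9. [col 6: X + J ≡ W (mod 10)] in column 6 we have X+J≡W with carry-in 0; given X=2, W=0 and digits 0,1,2,3,5,6,7,9 already taken and all letters distinct, that pins J to 8 ⇒ J=8.

Answer: E=1, H=6, J=8, K=9, O=5, U=3, W=0, X=2, Z=7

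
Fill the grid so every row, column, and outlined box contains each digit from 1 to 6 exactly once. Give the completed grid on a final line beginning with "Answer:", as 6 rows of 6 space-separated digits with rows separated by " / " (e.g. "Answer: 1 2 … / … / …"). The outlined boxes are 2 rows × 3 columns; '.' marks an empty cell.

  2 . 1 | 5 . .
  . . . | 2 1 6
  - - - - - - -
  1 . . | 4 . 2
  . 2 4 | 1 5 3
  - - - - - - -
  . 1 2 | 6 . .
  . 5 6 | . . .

Step 1. [r1c5∈{3,4}] 3 has one home in box 2: r1c5, so r1c5=3.
Step 2. [r5c5∈{4}] r5c5 is down to just 4, so r5c5=4.
Step 3. [r2c1∈{3,4,5}] col 1 places 5 nowhere but r2c1. So r2c1=5.
Step 4. [r2c3∈{3}] only 3 remains possible at r2c3. So r2c3=3.
Step 5. [r1c2∈{4,6}] 6 has one home in row 1: r1c2 ⇒ r1c2=6.
Step 6. [r5c1∈{3}] r5c1 has the single candidate 3, so r5c1=3.
Step 7. [r3c3∈{5}] r3c3's peers cover all but 5 ⇒ r3c3=5.
Step 8. [r5c6∈{5}] nothing but 5 survives at r5c6, so r5c6=5.
Step 9. [r1c6∈{4}] only 4 remains possible at r1c6, so r1c6=4.
Step 10. [r3c2∈{3}] only 3 remains possible at r3c2, so r3c2=3.
Step 11. [r6c4∈{3}] nothing but 3 survives at r6c4, so r6c4=3.
Step 12. [r6c1∈{4}] nothing but 4 survives at r6c1, so r6c1=4.
Step 13. [r6c6∈{1}] nothing but 1 survives at r6c6 ⇒ r6c6=1.
Step 14. [r3c5∈{6}] nothing but 6 survives at r3c5 ⇒ r3c5=6.
Step 15. [r6c5∈{2}] r6c5 has the single candidate 2 ⇒ r6c5=2.
Step 16. [r4c1∈{6}] r4c1's peers cover all but 6. So r4c1=6.
Step 17. [r2c2∈{4}] r2c2's peers cover all but 4 ⇒ r2c2=4.

Answer: 2 6 1 5 3 4 / 5 4 3 2 1 6 / 1 3 5 4 6 2 / 6 2 4 1 5 3 / 3 1 2 6 4 5 / 4 5 6 3 2 1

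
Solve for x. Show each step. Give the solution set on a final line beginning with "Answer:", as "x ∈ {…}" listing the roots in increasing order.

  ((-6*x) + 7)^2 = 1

Step 1. [((-6*x) + 7)^2 = 1] √ both sides: 1 ≥ 0 gives two branches. So sqrt: (-6*x) + 7 = 1 or -1.
Step 2. [(-6*x) + 7 = 1 or -1] 7 comes off first (subtract 7). So sub: -6*x = -6 or -8.
Step 3. [-6*x = -6 or -8] divide by the outer -6. So div: x = 1 or 4/3.

Answer: x ∈ {1, 4/3}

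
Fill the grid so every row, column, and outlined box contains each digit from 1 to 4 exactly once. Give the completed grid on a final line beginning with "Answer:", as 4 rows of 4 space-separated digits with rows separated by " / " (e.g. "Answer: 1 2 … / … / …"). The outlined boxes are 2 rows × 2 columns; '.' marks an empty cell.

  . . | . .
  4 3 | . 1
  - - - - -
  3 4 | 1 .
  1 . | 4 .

Step 1. [r1c1∈{2}] r1c1's peers cover all but 2 ⇒ r1c1=2.
Step 2. [r4c4∈{2,3}] r4c4 is the only open cell in row 4 admitting 3. So r4c4=3.
Step 3. [r2c3∈{2}] r2c3 is down to just 2. So r2c3=2.
Step 4. [r1c4∈{4}] r1c4 has the single candidate 4. So r1c4=4.
Step 5. [r1c3∈{3}] r1c3 is down to just 3 ⇒ r1c3=3.
Step 6. [r3c4∈{2}] r3c4's peers cover all but 2. So r3c4=2.
Step 7. [r4c2∈{2}] r4c2 has the single candidate 2, so r4c2=2.
Step 8. [r1c2∈{1}] r1c2 has the single candidate 1 ⇒ r1c2=1.

Answer: 2 1 3 4 / 4 3 2 1 / 3 4 1 2 / 1 2 4 3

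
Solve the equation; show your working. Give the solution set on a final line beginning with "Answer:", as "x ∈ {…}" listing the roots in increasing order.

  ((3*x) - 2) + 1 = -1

Step 1. [((3*x) - 2) + 1 = -1] subtract 1: x sits inside (… + 1). So sub: (3*x) - 2 = -2.
Step 2. [(3*x) - 2 = -2] 2 comes off first (add 2), so sub: 3*x = 0.
Step 3. [3*x = 0] 3 out front; divide by 3. So div: x = 0.

Answer: x ∈ {0}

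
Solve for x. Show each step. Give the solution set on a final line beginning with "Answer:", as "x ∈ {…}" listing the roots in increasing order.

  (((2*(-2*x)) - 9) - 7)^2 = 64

Step 1. [(((2*(-2*x)) - 9) - 7)^2 = 64] √ both sides: 64 ≥ 0 gives two branches ⇒ sqrt: ((2*(-2*x)) - 9) - 7 = 8 or -8.
Step 2. [((2*(-2*x)) - 9) - 7 = 8 or -8] add 7: x sits inside (… - 7). So sub: (2*(-2*x)) - 9 = 15 or -1.
Step 3. [(2*(-2*x)) - 9 = 15 or -1] 9 comes off first (add 9). So sub: 2*(-2*x) = 24 or 8.
Step 4. [2*(-2*x) = 24 or 8] LHS = 2·(…); ÷2 both sides, so div: -2*x = 12 or 4.
Step 5. [-2*x = 12 or 4] -2 out front; divide by -2 ⇒ div: x = -6 or -2.

Answer: x ∈ {-6, -2}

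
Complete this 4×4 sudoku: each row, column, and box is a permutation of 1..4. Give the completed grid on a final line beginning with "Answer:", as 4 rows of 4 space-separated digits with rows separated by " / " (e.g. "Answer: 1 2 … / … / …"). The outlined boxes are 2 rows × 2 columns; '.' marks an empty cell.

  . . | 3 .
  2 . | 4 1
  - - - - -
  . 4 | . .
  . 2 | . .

Step 1. [r3c3∈{1,2}] in col 3, 2 fits only at r3c3, so r3c3=2.
Step 2. [r3c1∈{1,3}] row 3 places 1 nowhere but r3c1, so r3c1=1.
Step 3. [r4c1∈{3}] r4c1 is down to just 3, so r4c1=3.
Step 4. [r4c4∈{4}] r4c4 is down to just 4, so r4c4=4.
Step 5. [r3c4∈{3}] r3c4 is down to just 3. So r3c4=3.
Step 6. [r1c1∈{4}] r1c1 is down to just 4. So r1c1=4.
Step 7. [r4c3∈{1}] r4c3's peers cover all but 1. So r4c3=1.
Step 8. [r1c4∈{2}] r1c4's peers cover all but 2. So r1c4=2.
Step 9. [r1c2∈{1}] r1c2 is down to just 1. So r1c2=1.
Step 10. [r2c2∈{3}] r2c2 has the single candidate 3. So r2c2=3.

Answer: 4 1 3 2 / 2 3 4 1 / 1 4 2 3 / 3 2 1 4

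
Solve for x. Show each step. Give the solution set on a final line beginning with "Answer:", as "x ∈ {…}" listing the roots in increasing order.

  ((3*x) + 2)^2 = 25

Step 1. [((3*x) + 2)^2 = 25] √ both sides: 25 ≥ 0 gives two branches. So sqrt: (3*x) + 2 = 5 or -5.
Step 2. [(3*x) + 2 = 5 or -5] peel the +2: subtract 2 from each side. So sub: 3*x = 3 or -7.
Step 3. [3*x = 3 or -7] leading coefficient 3: divide by 3. So div: x = 1 or -7/3.

Answer: x ∈ {-7/3, 1}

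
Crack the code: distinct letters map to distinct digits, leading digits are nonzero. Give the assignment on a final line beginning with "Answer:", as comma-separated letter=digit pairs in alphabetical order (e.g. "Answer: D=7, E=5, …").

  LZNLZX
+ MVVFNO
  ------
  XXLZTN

Step 1. [col 1: X + O ≡ N (mod 10)] no forcing yet in column 1 (carry-in 0); O=3 is free and consistent — try it, so O=3.
Step 2. [col 1: X + O ≡ N (mod 10)] several values work for N in column 1 (X + O ≡ N (mod 10), carry-in 0); try N=2. So N=2.
Step 3. [col 1: X + O ≡ N (mod 10)] from column 1 (O=3, N=2, carry-in 0, digits 2,3 already taken and all letters distinct): X must equal 9. So X=9.
Step 4. [col 2: Z + N ≡ T (mod 10)] Z=4 is one option consistent with column 2 (Z + N ≡ T (mod 10), carry-in 1) — take it. So Z=4.
Step 5. [col 2: Z + N ≡ T (mod 10)] from column 2 (Z=4, N=2, carry-in 1, digits 2,3,4,9 already taken and all letters distinct): T must equal 7, so T=7.
Step 6. [col 3: L + F ≡ Z (mod 10)] F=6 is one option consistent with column 3 (L + F ≡ Z (mod 10), carry-in 0) — take it ⇒ F=6.
Step 7. [col 3: L + F ≡ Z (mod 10)] from column 3 (F=6, Z=4, carry-in 0, digits 2,3,4,6,7,9 already taken and all letters distinct): L must equal 8 ⇒ L=8.
Step 8. [col 4: N + V ≡ L (mod 10)] from column 4 (N=2, L=8, carry-in 1, digits 2,3,4,6,7,8,9 already taken and all letters distinct): V must equal 5 ⇒ V=5.
Step 9. [col 6: L + M ≡ X (mod 10)] column 6: given L=8, X=9, carry-in 0, and digits 2,3,4,5,6,7,8,9 already taken and all letters distinct, L+M≡X (mod 10) forces M=1, so M=1.

Answer: F=6, L=8, M=1, N=2, O=3, T=7, V=5, X=9, Z=4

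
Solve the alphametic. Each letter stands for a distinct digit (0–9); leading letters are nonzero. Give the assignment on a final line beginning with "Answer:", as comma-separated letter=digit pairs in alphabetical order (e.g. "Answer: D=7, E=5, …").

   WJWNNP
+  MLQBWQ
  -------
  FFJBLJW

Step 1. [col 1: P + Q ≡ W (mod 10)] Q=4 is one option consistent with column 1 (P + Q ≡ W (mod 10), carry-in 0) — take it, so Q=4.
Step 2. [F] F is the leading digit of a 7-digit sum of two 6-digit numbers; the final carry is exactly 1 ⇒ F=1.
Step 3. [col 1: P + Q ≡ W (mod 10)] column 1 (P + Q ≡ W (mod 10), carry-in 0) doesn't pin P yet; pick P=8 and continue ⇒ P=8.
Step 4. [col 1: P + Q ≡ W (mod 10)] column 1 reads P+Q+carry(0)=W with P=8, Q=4; with digits 1,4,8 already taken and all letters distinct, the only value for W is 2 ⇒ W=2.
Step 5. [col 2: N + W ≡ J (mod 10)] column 2 (N + W ≡ J (mod 10), carry-in 1) doesn't pin J yet; pick J=6 and continue ⇒ J=6.
Step 6. [col 2: N + W ≡ J (mod 10)] column 2 reads N+W+carry(1)=J with W=2, J=6; with digits 1,2,4,6,8 already taken and all letters distinct, the only value for N is 3, so N=3.
Step 7. [col 3: N + B ≡ L (mod 10)] in column 3 we have N+B≡L with carry-in 0; given N=3 and digits 1,2,3,4,6,8 already taken and all letters distinct, that pins B to 7. So B=7.
Step 8. [col 3: N + B ≡ L (mod 10)] from column 3 (N=3, B=7, carry-in 0, digits 1,2,3,4,6,7,8 already taken and all letters distinct): L must equal 0. So L=0.
Step 9. [col 6: W + M ≡ F (mod 10)] in column 6 we have W+M≡F with carry-in 0; given W=2, F=1 and digits 0,1,2,3,4,6,7,8 already taken and all letters distinct, that pins M to 9. So M=9.

Answer: B=7, F=1, J=6, L=0, M=9, N=3, P=8, Q=4, W=2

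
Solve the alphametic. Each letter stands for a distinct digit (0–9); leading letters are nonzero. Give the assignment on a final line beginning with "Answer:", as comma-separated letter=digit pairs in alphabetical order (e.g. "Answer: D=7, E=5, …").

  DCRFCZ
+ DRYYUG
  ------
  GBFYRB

Step 1. [col 1: Z + G ≡ B (mod 10)] several values work for Z in column 1 (Z + G ≡ B (mod 10), carry-in 0); try Z=5 ⇒ Z=5.
Step 2. [col 1: Z + G ≡ B (mod 10)] no forcing yet in column 1 (carry-in 0); B=9 is free and consistent — try it ⇒ B=9.
Step 3. [col 1: Z + G ≡ B (mod 10)] column 1 reads Z+G+carry(0)=B with Z=5, B=9; with digits 5,9 already taken and all letters distinct, the only value for G is 4 ⇒ G=4.
Step 4. [col 2: C + U ≡ R (mod 10)] several values work for R in column 2 (C + U ≡ R (mod 10), carry-in 0); try R=7. So R=7.
Step 5. [col 2: C + U ≡ R (mod 10)] several values work for U in column 2 (C + U ≡ R (mod 10), carry-in 0); try U=6, so U=6.
Step 6. [col 2: C + U ≡ R (mod 10)] column 2 reads C+U+carry(0)=R with U=6, R=7; with digits 4,5,6,7,9 already taken and all letters distinct, the only value for C is 1 ⇒ C=1.
Step 7. [col 3: F + Y ≡ Y (mod 10)] from column 3 (nothing yet, carry-in 0, digits 1,4,5,6,7,9 already taken and all letters distinct): F must equal 0. So F=0.
Step 8. [col 3: F + Y ≡ Y (mod 10)] column 3 (F + Y ≡ Y (mod 10), carry-in 0) doesn't pin Y yet; pick Y=3 and continue ⇒ Y=3.
Step 9. [col 6: D + D ≡ G (mod 10)] column 6: given G=4, carry-in 0, and digits 0,1,3,4,5,6,7,9 already taken and all letters distinct, D+D≡G (mod 10) forces D=2, so D=2.

Answer: B=9, C=1, D=2, F=0, G=4, R=7, U=6, Y=3, Z=5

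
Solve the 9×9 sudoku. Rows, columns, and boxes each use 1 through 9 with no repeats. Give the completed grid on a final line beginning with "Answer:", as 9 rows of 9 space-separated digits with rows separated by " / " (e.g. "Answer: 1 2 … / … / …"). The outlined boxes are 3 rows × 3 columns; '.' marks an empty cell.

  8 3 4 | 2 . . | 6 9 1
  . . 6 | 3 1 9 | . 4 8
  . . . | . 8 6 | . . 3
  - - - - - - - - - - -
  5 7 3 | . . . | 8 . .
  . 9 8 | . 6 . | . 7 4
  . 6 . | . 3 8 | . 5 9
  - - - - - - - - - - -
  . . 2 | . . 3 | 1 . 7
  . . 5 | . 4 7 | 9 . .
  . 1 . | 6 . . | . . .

Step 1. [r3c8∈{2}] nothing but 2 survives at r3c8 ⇒ r3c8=2.
Step 2. [r6c1∈{1,2,4}] 4 has one home in box 4: r6c1. So r6c1=4.
Step 3. [r5c1∈{1,2}] across box 4, 2 lands solely at r5c1 ⇒ r5c1=2.
Step 4. [r8c9∈{2,6}] r8c9 is the only open cell in row 8 admitting 2. So r8c9=2.
Step 5. [r8c4∈{1,8}] in row 8, 1 fits only at r8c4, so r8c4=1.
Step 6. [r7c4∈{5,8,9}] across col 4, 8 lands solely at r7c4, so r7c4=8.
Step 7. [r7c5∈{5,9}] across row 7, 5 lands solely at r7c5 ⇒ r7c5=5.
Step 8. [r9c5∈{2,9}] in box 8, 9 fits only at r9c5 ⇒ r9c5=9.
Step 9. [r2c1∈{7}] r2c1 has the single candidate 7 ⇒ r2c1=7.
Step 10. [r2c7∈{5}] r2c7's peers cover all but 5, so r2c7=5.
Step 11. [r9c1∈{3}] nothing but 3 survives at r9c1. So r9c1=3.
Step 12. [r7c8∈{6}] r7c8 has the single candidate 6 ⇒ r7c8=6.
Step 13. [r3c4∈{4,5,7}] r3c4 is the only open cell in row 3 admitting 4, so r3c4=4.
Step 14. [r4c6∈{1,2,4}] 4 has one home in row 4: r4c6. So r4c6=4.
Step 15. [r3c3∈{1,9}] across col 3, 9 lands solely at r3c3, so r3c3=9.
Step 16. [r9c8∈{8}] only 8 remains possible at r9c8, so r9c8=8.
Step 17. [r5c6∈{1,5}] row 5 places 1 nowhere but r5c6 ⇒ r5c6=1.
Step 18. [r3c1∈{1}] nothing but 1 survives at r3c1 ⇒ r3c1=1.
Step 19. [r5c7∈{3}] r5c7 has the single candidate 3, so r5c7=3.
Step 20. [r4c8∈{1}] r4c8 is down to just 1 ⇒ r4c8=1.
Step 21. [r9c7∈{4}] nothing but 4 survives at r9c7. So r9c7=4.
Step 22. [r7c1∈{9}] nothing but 9 survives at r7c1. So r7c1=9.
Step 23. [r3c7∈{7}] r3c7's peers cover all but 7 ⇒ r3c7=7.
Step 24. [r1c6∈{5}] r1c6's peers cover all but 5 ⇒ r1c6=5.
Step 25. [r9c9∈{5}] nothing but 5 survives at r9c9. So r9c9=5.
Step 26. [r8c8∈{3}] nothing but 3 survives at r8c8 ⇒ r8c8=3.
Step 27. [r4c4∈{9}] r4c4's peers cover all but 9, so r4c4=9.
Step 28. [r4c9∈{6}] r4c9 has the single candidate 6 ⇒ r4c9=6.
Step 29. [r8c2∈{8}] nothing but 8 survives at r8c2. So r8c2=8.
Step 30. [r3c2∈{5}] r3c2's peers cover all but 5, so r3c2=5.
Step 31. [r1c5∈{7}] nothing but 7 survives at r1c5 ⇒ r1c5=7.
Step 32. [r6c3∈{1}] r6c3's peers cover all but 1, so r6c3=1.
Step 33. [r9c6∈{2}] r9c6 is down to just 2. So r9c6=2.
Step 34. [r6c4∈{7}] r6c4's peers cover all but 7 ⇒ r6c4=7.
Step 35. [r5c4∈{5}] r5c4 has the single candidate 5 ⇒ r5c4=5.
Step 36. [r8c1∈{6}] r8c1 is down to just 6 ⇒ r8c1=6.
Step 37. [r4c5∈{2}] only 2 remains possible at r4c5 ⇒ r4c5=2.
Step 38. [r6c7∈{2}] r6c7 has the single candidate 2, so r6c7=2.
Step 39. [r9c3∈{7}] nothing but 7 survives at r9c3. So r9c3=7.
Step 40. [r7c2∈{4}] r7c2's peers cover all but 4. So r7c2=4.
Step 41. [r2c2∈{2}] r2c2's peers cover all but 2 ⇒ r2c2=2.

Answer: 8 3 4 2 7 5 6 9 1 / 7 2 6 3 1 9 5 4 8 / 1 5 9 4 8 6 7 2 3 / 5 7 3 9 2 4 8 1 6 / 2 9 8 5 6 1 3 7 4 / 4 6 1 7 3 8 2 5 9 / 9 4 2 8 5 3 1 6 7 / 6 8 5 1 4 7 9 3 2 / 3 1 7 6 9 2 4 8 5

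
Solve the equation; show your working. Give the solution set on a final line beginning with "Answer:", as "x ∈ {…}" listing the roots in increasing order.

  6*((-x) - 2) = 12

Step 1. [6*((-x) - 2) = 12] 6 out front; divide by 6 ⇒ div: (-x) - 2 = 2.
Step 2. [(-x) - 2 = 2] the outer -2 inverts by adding 2, so sub: -x = 4.
Step 3. [-x = 4] leading − — multiply by −1. So neg: x = -4.

Answer: x ∈ {-4}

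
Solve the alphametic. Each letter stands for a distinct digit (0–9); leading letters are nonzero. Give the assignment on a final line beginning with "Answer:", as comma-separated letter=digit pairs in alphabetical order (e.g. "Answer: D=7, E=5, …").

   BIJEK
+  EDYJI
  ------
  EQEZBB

Step 1. [col 1: K + I ≡ B (mod 10)] no forcing yet in column 1 (carry-in 0); I=5 is free and consistent — try it ⇒ I=5.
Step 2. [col 1: K + I ≡ B (mod 10)] no forcing yet in column 1 (carry-in 0); B=8 is free and consistent — try it, so B=8.
Step 3. [E] adding two 5-digit numbers gives at most 5+1 digits, and here it does — E is that final carry and must be 1, so E=1.
Step 4. [col 1: K + I ≡ B (mod 10)] from column 1 (I=5, B=8, carry-in 0, digits 1,5,8 already taken and all letters distinct): K must equal 3, so K=3.
Step 5. [col 2: E + J ≡ B (mod 10)] column 2: given E=1, B=8, carry-in 0, and digits 1,3,5,8 already taken and all letters distinct, E+J≡B (mod 10) forces J=7 ⇒ J=7.
Step 6. [col 3: J + Y ≡ Z (mod 10)] column 3 (J + Y ≡ Z (mod 10), carry-in 0) doesn't pin Y yet; pick Y=2 and continue ⇒ Y=2.
Step 7. [col 3: J + Y ≡ Z (mod 10)] column 3 reads J+Y+carry(0)=Z with J=7, Y=2; with digits 1,2,3,5,7,8 already taken and all letters distinct, the only value for Z is 9 ⇒ Z=9.
Step 8. [col 4: I + D ≡ E (mod 10)] column 4 reads I+D+carry(0)=E with I=5, E=1; with digits 1,2,3,5,7,8,9 already taken and all letters distinct, the only value for D is 6 ⇒ D=6.
Step 9. [col 5: B + E ≡ Q (mod 10)] from column 5 (B=8, E=1, carry-in 1, digits 1,2,3,5,6,7,8,9 already taken and all letters distinct): Q must equal 0, so Q=0.

Answer: B=8, D=6, E=1, I=5, J=7, K=3, Q=0, Y=2, Z=9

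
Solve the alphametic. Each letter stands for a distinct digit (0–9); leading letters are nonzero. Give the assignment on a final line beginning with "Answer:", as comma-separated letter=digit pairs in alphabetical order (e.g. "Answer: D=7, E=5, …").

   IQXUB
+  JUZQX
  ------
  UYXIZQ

Step 1. [col 1: B + X ≡ Q (mod 10)] no forcing yet in column 1 (carry-in 0); X=3 is free and consistent — try it ⇒ X=3.
Step 2. [col 1: B + X ≡ Q (mod 10)] column 1 (B + X ≡ Q (mod 10), carry-in 0) doesn't pin Q yet; pick Q=2 and continue, so Q=2.
Step 3. [col 1: B + X ≡ Q (mod 10)] column 1 reads B+X+carry(0)=Q with X=3, Q=2; with digits 2,3 already taken and all letters distinct, the only value for B is 9 ⇒ B=9.
Step 4. [col 2: U + Q ≡ Z (mod 10)] no forcing yet in column 2 (carry-in 1); U=1 is free and consistent — try it, so U=1.
Step 5. [col 2: U + Q ≡ Z (mod 10)] column 2: given U=1, Q=2, carry-in 1, and digits 1,2,3,9 already taken and all letters distinct, U+Q≡Z (mod 10) forces Z=4, so Z=4.
Step 6. [col 3: X + Z ≡ I (mod 10)] in column 3 we have X+Z≡I with carry-in 0; given X=3, Z=4 and digits 1,2,3,4,9 already taken and all letters distinct, that pins I to 7. So I=7.
Step 7. [col 5: I + J ≡ Y (mod 10)] from column 5 (I=7, carry-in 0, digits 1,2,3,4,7,9 already taken and all letters distinct): Y must equal 5, so Y=5.
Step 8. [col 5: I + J ≡ Y (mod 10)] in column 5 we have I+J≡Y with carry-in 0; given I=7, Y=5 and digits 1,2,3,4,5,7,9 already taken and all letters distinct, that pins J to 8, so J=8.

Answer: B=9, I=7, J=8, Q=2, U=1, X=3, Y=5, Z=4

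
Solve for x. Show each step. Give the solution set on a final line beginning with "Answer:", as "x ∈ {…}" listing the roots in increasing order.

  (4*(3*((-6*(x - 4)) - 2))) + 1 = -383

Step 1. [(4*(3*((-6*(x - 4)) - 2))) + 1 = -383] subtract 1: x sits inside (… + 1). So sub: 4*(3*((-6*(x - 4)) - 2)) = -384.
Step 2. [4*(3*((-6*(x - 4)) - 2)) = -384] 4·(inner) — divide through by 4. So div: 3*((-6*(x - 4)) - 2) = -96.
Step 3. [3*((-6*(x - 4)) - 2) = -96] divide by the outer 3, so div: (-6*(x - 4)) - 2 = -32.
Step 4. [(-6*(x - 4)) - 2 = -32] add 2: x sits inside (… - 2) ⇒ sub: -6*(x - 4) = -30.
Step 5. [-6*(x - 4) = -30] -6·(inner) — divide through by -6, so div: x - 4 = 5.
Step 6. [x - 4 = 5] add 4: x sits inside (… - 4). So sub: x = 9.

Answer: x ∈ {9}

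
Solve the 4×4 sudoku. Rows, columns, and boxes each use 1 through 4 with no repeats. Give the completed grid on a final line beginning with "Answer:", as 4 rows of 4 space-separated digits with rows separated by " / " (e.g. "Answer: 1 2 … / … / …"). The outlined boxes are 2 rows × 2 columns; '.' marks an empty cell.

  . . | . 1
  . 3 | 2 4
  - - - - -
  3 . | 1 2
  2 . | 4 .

Step 1. [r1c2∈{2,4}] across row 1, 2 lands solely at r1c2 ⇒ r1c2=2.
Step 2. [r1c3∈{3}] r1c3's peers cover all but 3, so r1c3=3.
Step 3. [r2c1∈{1}] r2c1's peers cover all but 1, so r2c1=1.
Step 4. [r1c1∈{4}] r1c1 is down to just 4 ⇒ r1c1=4.
Step 5. [r4c4∈{3}] r4c4 has the single candidate 3, so r4c4=3.
Step 6. [r3c2∈{4}] r3c2 has the single candidate 4. So r3c2=4.
Step 7. [r4c2∈{1}] r4c2 is down to just 1. So r4c2=1.

Answer: 4 2 3 1 / 1 3 2 4 / 3 4 1 2 / 2 1 4 3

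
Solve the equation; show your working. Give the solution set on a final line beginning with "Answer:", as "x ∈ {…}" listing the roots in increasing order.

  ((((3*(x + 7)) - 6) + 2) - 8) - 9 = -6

Step 1. [((((3*(x + 7)) - 6) + 2) - 8) - 9 = -6] 9 comes off first (add 9), so sub: (((3*(x + 7)) - 6) + 2) - 8 = 3.
Step 2. [(((3*(x + 7)) - 6) + 2) - 8 = 3] -8 is outermost — add 8 both sides ⇒ sub: ((3*(x + 7)) - 6) + 2 = 11.
Step 3. [((3*(x + 7)) - 6) + 2 = 11] peel the +2: subtract 2 from each side, so sub: (3*(x + 7)) - 6 = 9.
Step 4. [(3*(x + 7)) - 6 = 9] 3 | LHS and 3 | 9: pull 3 out ⇒ factor: (x + 7) - 2 = 3.
Step 5. [(x + 7) - 2 = 3] add 2: x sits inside (… - 2) ⇒ sub: x + 7 = 5.
Step 6. [x + 7 = 5] peel the +7: subtract 7 from each side ⇒ sub: x = -2.

Answer: x ∈ {-2}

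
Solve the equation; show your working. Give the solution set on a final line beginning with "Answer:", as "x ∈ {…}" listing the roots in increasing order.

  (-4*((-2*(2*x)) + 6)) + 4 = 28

Step 1. [(-4*((-2*(2*x)) + 6)) + 4 = 28] subtract 4: x sits inside (… + 4). So sub: -4*((-2*(2*x)) + 6) = 24.
Step 2. [-4*((-2*(2*x)) + 6) = 24] LHS = -4·(…); ÷-4 both sides ⇒ div: (-2*(2*x)) + 6 = -6.
Step 3. [(-2*(2*x)) + 6 = -6] subtract 6: x sits inside (… + 6). So sub: -2*(2*x) = -12.
Step 4. [-2*(2*x) = -12] -2·(inner) — divide through by -2, so div: 2*x = 6.
Step 5. [2*x = 6] 2 out front; divide by 2, so div: x = 3.

Answer: x ∈ {3}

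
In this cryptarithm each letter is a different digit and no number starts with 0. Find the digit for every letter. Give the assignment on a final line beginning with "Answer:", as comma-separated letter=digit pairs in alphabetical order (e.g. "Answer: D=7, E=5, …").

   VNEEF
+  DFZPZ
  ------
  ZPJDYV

Step 1. [col 1: F + Z ≡ V (mod 10)] F=4 is one option consistent with column 1 (F + Z ≡ V (mod 10), carry-in 0) — take it, so F=4.
Step 2. [col 1: F + Z ≡ V (mod 10)] no forcing yet in column 1 (carry-in 0); Z=1 is free and consistent — try it. So Z=1.
Step 3. [col 1: F + Z ≡ V (mod 10)] column 1 reads F+Z+carry(0)=V with F=4, Z=1; with digits 1,4 already taken and all letters distinct, the only value for V is 5. So V=5.
Step 4. [col 2: E + P ≡ Y (mod 10)] column 2 (E + P ≡ Y (mod 10), carry-in 0) doesn't pin E yet; pick E=6 and continue ⇒ E=6.
Step 5. [col 2: E + P ≡ Y (mod 10)] P=3 is one option consistent with column 2 (E + P ≡ Y (mod 10), carry-in 0) — take it. So P=3.
Step 6. [col 2: E + P ≡ Y (mod 10)] from column 2 (E=6, P=3, carry-in 0, digits 1,3,4,5,6 already taken and all letters distinct): Y must equal 9, so Y=9.
Step 7. [col 3: E + Z ≡ D (mod 10)] column 3: given E=6, Z=1, carry-in 0, and digits 1,3,4,5,6,9 already taken and all letters distinct, E+Z≡D (mod 10) forces D=7 ⇒ D=7.
Step 8. [col 4: N + F ≡ J (mod 10)] from column 4 (F=4, carry-in 0, digits 1,3,4,5,6,7,9 already taken and all letters distinct): J must equal 2, so J=2.
Step 9. [col 4: N + F ≡ J (mod 10)] from column 4 (F=4, J=2, carry-in 0, digits 1,2,3,4,5,6,7,9 already taken and all letters distinct): N must equal 8. So N=8.

Answer: D=7, E=6, F=4, J=2, N=8, P=3, V=5, Y=9, Z=1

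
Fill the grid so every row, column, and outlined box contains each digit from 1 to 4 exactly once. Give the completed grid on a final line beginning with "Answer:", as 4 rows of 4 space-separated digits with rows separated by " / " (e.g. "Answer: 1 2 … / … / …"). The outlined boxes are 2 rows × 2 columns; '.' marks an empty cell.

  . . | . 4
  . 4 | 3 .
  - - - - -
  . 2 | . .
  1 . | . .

Step 1. [r4c2∈{3}] only 3 remains possible at r4c2, so r4c2=3.
Step 2. [r2c4∈{1,2}] r2c4 is the only open cell in row 2 admitting 1, so r2c4=1.
Step 3. [r4c3∈{2,4}] across row 4, 4 lands solely at r4c3 ⇒ r4c3=4.
Step 4. [r2c1∈{2}] r2c1's peers cover all but 2 ⇒ r2c1=2.
Step 5. [r1c2∈{1}] nothing but 1 survives at r1c2. So r1c2=1.
Step 6. [r1c3∈{2}] nothing but 2 survives at r1c3. So r1c3=2.
Step 7. [r1c1∈{3}] r1c1's peers cover all but 3. So r1c1=3.
Step 8. [r3c1∈{4}] r3c1 is down to just 4, so r3c1=4.
Step 9. [r4c4∈{2}] r4c4's peers cover all but 2 ⇒ r4c4=2.
Step 10. [r3c3∈{1}] r3c3 is down to just 1 ⇒ r3c3=1.
Step 11. [r3c4∈{3}] r3c4 is down to just 3 ⇒ r3c4=3.

Answer: 3 1 2 4 / 2 4 3 1 / 4 2 1 3 / 1 3 4 2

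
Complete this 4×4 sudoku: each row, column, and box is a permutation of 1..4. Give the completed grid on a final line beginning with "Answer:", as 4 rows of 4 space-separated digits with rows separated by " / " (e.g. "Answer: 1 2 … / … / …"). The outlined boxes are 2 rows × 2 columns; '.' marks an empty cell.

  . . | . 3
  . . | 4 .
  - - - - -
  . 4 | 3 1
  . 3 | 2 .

Step 1. [r2c1∈{1,2,3}] 3 has one home in row 2: r2c1. So r2c1=3.
Step 2. [r2c2∈{1,2}] across row 2, 1 lands solely at r2c2. So r2c2=1.
Step 3. [r1c2∈{2}] r1c2's peers cover all but 2 ⇒ r1c2=2.
Step 4. [r3c1∈{2}] r3c1 has the single candidate 2, so r3c1=2.
Step 5. [r1c3∈{1}] r1c3's peers cover all but 1, so r1c3=1.
Step 6. [r4c1∈{1}] nothing but 1 survives at r4c1 ⇒ r4c1=1.
Step 7. [r1c1∈{4}] r1c1's peers cover all but 4, so r1c1=4.
Step 8. [r4c4∈{4}] nothing but 4 survives at r4c4 ⇒ r4c4=4.
Step 9. [r2c4∈{2}] only 2 remains possible at r2c4, so r2c4=2.

Answer: 4 2 1 3 / 3 1 4 2 / 2 4 3 1 / 1 3 2 4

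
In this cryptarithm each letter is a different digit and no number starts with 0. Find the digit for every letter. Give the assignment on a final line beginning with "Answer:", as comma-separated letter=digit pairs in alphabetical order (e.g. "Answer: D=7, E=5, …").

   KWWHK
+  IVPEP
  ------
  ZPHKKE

Step 1. [Z] Z is the leading digit of a 6-digit sum of two 5-digit numbers; the final carry is exactly 1 ⇒ Z=1.
Step 2. [col 1: K + P ≡ E (mod 10)] several values work for P in column 1 (K + P ≡ E (mod 10), carry-in 0); try P=4 ⇒ P=4.
Step 3. [col 1: K + P ≡ E (mod 10)] K=6 is one option consistent with column 1 (K + P ≡ E (mod 10), carry-in 0) — take it ⇒ K=6.
Step 4. [col 1: K + P ≡ E (mod 10)] column 1: given K=6, P=4, carry-in 0, and digits 1,4,6 already taken and all letters distinct, K+P≡E (mod 10) forces E=0 ⇒ E=0.
Step 5. [col 2: H + E ≡ K (mod 10)] column 2 reads H+E+carry(1)=K with E=0, K=6; with digits 0,1,4,6 already taken and all letters distinct, the only value for H is 5, so H=5.
Step 6. [col 3: W + P ≡ K (mod 10)] from column 3 (P=4, K=6, carry-in 0, digits 0,1,4,5,6 already taken and all letters distinct): W must equal 2 ⇒ W=2.
Step 7. [col 4: W + V ≡ H (mod 10)] column 4: given W=2, H=5, carry-in 0, and digits 0,1,2,4,5,6 already taken and all letters distinct, W+V≡H (mod 10) forces V=3 ⇒ V=3.
Step 8. [col 5: K + I ≡ P (mod 10)] from column 5 (K=6, P=4, carry-in 0, digits 0,1,2,3,4,5,6 already taken and all letters distinct): I must equal 8, so I=8.

Answer: E=0, H=5, I=8, K=6, P=4, V=3, W=2, Z=1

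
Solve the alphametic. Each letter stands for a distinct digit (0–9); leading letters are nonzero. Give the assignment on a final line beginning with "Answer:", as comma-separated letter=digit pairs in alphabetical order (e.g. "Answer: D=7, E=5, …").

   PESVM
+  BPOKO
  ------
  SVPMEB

Step 1. [col 1: M + O ≡ B (mod 10)] several values work for M in column 1 (M + O ≡ B (mod 10), carry-in 0); try M=9 ⇒ M=9.
Step 2. [S] the sum has 6 digits but both addends have 5; that extra leading digit S is the final carry, namely 1 ⇒ S=1.
Step 3. [col 1: M + O ≡ B (mod 10)] no forcing yet in column 1 (carry-in 0); O=7 is free and consistent — try it ⇒ O=7.
Step 4. [col 1: M + O ≡ B (mod 10)] in column 1 we have M+O≡B with carry-in 0; given M=9, O=7 and digits 1,7,9 already taken and all letters distinct, that pins B to 6, so B=6.
Step 5. [col 2: V + K ≡ E (mod 10)] column 2 (V + K ≡ E (mod 10), carry-in 1) doesn't pin K yet; pick K=5 and continue, so K=5.
Step 6. [col 2: V + K ≡ E (mod 10)] column 2 (V + K ≡ E (mod 10), carry-in 1) doesn't pin V yet; pick V=4 and continue. So V=4.
Step 7. [col 2: V + K ≡ E (mod 10)] from column 2 (V=4, K=5, carry-in 1, digits 1,4,5,6,7,9 already taken and all letters distinct): E must equal 0. So E=0.
Step 8. [col 4: E + P ≡ P (mod 10)] several values work for P in column 4 (E + P ≡ P (mod 10), carry-in 0); try P=8. So P=8.

Answer: B=6, E=0, K=5, M=9, O=7, P=8, S=1, V=4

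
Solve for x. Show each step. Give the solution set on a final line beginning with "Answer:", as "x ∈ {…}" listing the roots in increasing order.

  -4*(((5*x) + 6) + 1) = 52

Step 1. [-4*(((5*x) + 6) + 1) = 52] divide by the outer -4 ⇒ div: ((5*x) + 6) + 1 = -13.
Step 2. [((5*x) + 6) + 1 = -13] 1 comes off first (subtract 1) ⇒ sub: (5*x) + 6 = -14.
Step 3. [(5*x) + 6 = -14] the outer +6 inverts by subtracting 6. So sub: 5*x = -20.
Step 4. [5*x = -20] divide by the outer 5. So div: x = -4.

Answer: x ∈ {-4}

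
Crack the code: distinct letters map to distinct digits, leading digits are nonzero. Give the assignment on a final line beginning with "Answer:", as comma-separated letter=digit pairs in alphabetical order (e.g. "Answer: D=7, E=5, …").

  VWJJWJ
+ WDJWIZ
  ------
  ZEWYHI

Step 1. [col 1: J + Z ≡ I (mod 10)] no forcing yet in column 1 (carry-in 0); Z=8 is free and consistent — try it, so Z=8.
Step 2. [col 1: J + Z ≡ I (mod 10)] J=2 is one option consistent with column 1 (J + Z ≡ I (mod 10), carry-in 0) — take it, so J=2.
Step 3. [col 1: J + Z ≡ I (mod 10)] column 1 reads J+Z+carry(0)=I with J=2, Z=8; with digits 2,8 already taken and all letters distinct, the only value for I is 0. So I=0.
Step 4. [col 2: W + I ≡ H (mod 10)] column 2 (W + I ≡ H (mod 10), carry-in 1) doesn't pin W yet; pick W=4 and continue. So W=4.
Step 5. [col 2: W + I ≡ H (mod 10)] column 2 reads W+I+carry(1)=H with W=4, I=0; with digits 0,2,4,8 already taken and all letters distinct, the only value for H is 5 ⇒ H=5.
Step 6. [col 3: J + W ≡ Y (mod 10)] column 3: given J=2, W=4, carry-in 0, and digits 0,2,4,5,8 already taken and all letters distinct, J+W≡Y (mod 10) forces Y=6 ⇒ Y=6.
Step 7. [col 5: W + D ≡ E (mod 10)] several values work for E in column 5 (W + D ≡ E (mod 10), carry-in 0); try E=1 ⇒ E=1.
Step 8. [col 5: W + D ≡ E (mod 10)] in column 5 we have W+D≡E with carry-in 0; given W=4, E=1 and digits 0,1,2,4,5,6,8 already taken and all letters distinct, that pins D to 7, so D=7.
Step 9. [col 6: V + W ≡ Z (mod 10)] column 6: given W=4, Z=8, carry-in 1, and digits 0,1,2,4,5,6,7,8 already taken and all letters distinct, V+W≡Z (mod 10) forces V=3 ⇒ V=3.

Answer: D=7, E=1, H=5, I=0, J=2, V=3, W=4, Y=6, Z=8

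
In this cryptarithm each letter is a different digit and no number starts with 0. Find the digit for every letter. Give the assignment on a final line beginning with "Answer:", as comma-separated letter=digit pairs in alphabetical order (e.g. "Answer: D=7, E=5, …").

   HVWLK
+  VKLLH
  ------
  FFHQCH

Step 1. [col 1: K + H ≡ H (mod 10)] in column 1 we have K+H≡H with carry-in 0; given nothing yet and all letters distinct, none taken yet, that pins K to 0. So K=0.
Step 2. [F] F is the leading digit of a 6-digit sum of two 5-digit numbers; the final carry is exactly 1. So F=1.
Step 3. [col 1: K + H ≡ H (mod 10)] H=6 is one option consistent with column 1 (K + H ≡ H (mod 10), carry-in 0) — take it. So H=6.
Step 4. [col 2: L + L ≡ C (mod 10)] several values work for L in column 2 (L + L ≡ C (mod 10), carry-in 0); try L=4 ⇒ L=4.
Step 5. [col 2: L + L ≡ C (mod 10)] column 2 reads L+L+carry(0)=C with L=4; with digits 0,1,4,6 already taken and all letters distinct, the only value for C is 8. So C=8.
Step 6. [col 3: W + L ≡ Q (mod 10)] no forcing yet in column 3 (carry-in 0); W=9 is free and consistent — try it, so W=9.
Step 7. [col 3: W + L ≡ Q (mod 10)] in column 3 we have W+L≡Q with carry-in 0; given W=9, L=4 and digits 0,1,4,6,8,9 already taken and all letters distinct, that pins Q to 3, so Q=3.
Step 8. [col 4: V + K ≡ H (mod 10)] column 4 reads V+K+carry(1)=H with K=0, H=6; with digits 0,1,3,4,6,8,9 already taken and all letters distinct, the only value for V is 5 ⇒ V=5.

Answer: C=8, F=1, H=6, K=0, L=4, Q=3, V=5, W=9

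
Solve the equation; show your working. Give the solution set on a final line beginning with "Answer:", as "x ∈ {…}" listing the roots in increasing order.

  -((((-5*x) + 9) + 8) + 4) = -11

Step 1. [-((((-5*x) + 9) + 8) + 4) = -11] leading − — multiply by −1, so neg: (((-5*x) + 9) + 8) + 4 = 11.
Step 2. [(((-5*x) + 9) + 8) + 4 = 11] the outer +4 inverts by subtracting 4. So sub: ((-5*x) + 9) + 8 = 7.
Step 3. [((-5*x) + 9) + 8 = 7] +8 is outermost — subtract 8 both sides. So sub: (-5*x) + 9 = -1.
Step 4. [(-5*x) + 9 = -1] peel the +9: subtract 9 from each side, so sub: -5*x = -10.
Step 5. [-5*x = -10] -5 out front; divide by -5, so div: x = 2.

Answer: x ∈ {2}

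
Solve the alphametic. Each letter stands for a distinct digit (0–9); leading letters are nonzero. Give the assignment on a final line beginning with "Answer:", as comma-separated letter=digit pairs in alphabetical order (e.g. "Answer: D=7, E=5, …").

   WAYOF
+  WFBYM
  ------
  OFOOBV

Step 1. [col 1: F + M ≡ V (mod 10)] several values work for F in column 1 (F + M ≡ V (mod 10), carry-in 0); try F=7, so F=7.
Step 2. [col 1: F + M ≡ V (mod 10)] column 1 (F + M ≡ V (mod 10), carry-in 0) doesn't pin V yet; pick V=9 and continue ⇒ V=9.
Step 3. [O] O is the leading digit of a 6-digit sum of two 5-digit numbers; the final carry is exactly 1 ⇒ O=1.
Step 4. [col 1: F + M ≡ V (mod 10)] in column 1 we have F+M≡V with carry-in 0; given F=7, V=9 and digits 1,7,9 already taken and all letters distinct, that pins M to 2. So M=2.
Step 5. [col 2: O + Y ≡ B (mod 10)] several values work for B in column 2 (O + Y ≡ B (mod 10), carry-in 0); try B=6, so B=6.
Step 6. [col 2: O + Y ≡ B (mod 10)] from column 2 (O=1, B=6, carry-in 0, digits 1,2,6,7,9 already taken and all letters distinct): Y must equal 5. So Y=5.
Step 7. [col 4: A + F ≡ O (mod 10)] column 4: given F=7, O=1, carry-in 1, and digits 1,2,5,6,7,9 already taken and all letters distinct, A+F≡O (mod 10) forces A=3 ⇒ A=3.
Step 8. [col 5: W + W ≡ F (mod 10)] in column 5 we have W+W≡F with carry-in 1; given F=7 and digits 1,2,3,5,6,7,9 already taken and all letters distinct, that pins W to 8, so W=8.

Answer: A=3, B=6, F=7, M=2, O=1, V=9, W=8, Y=5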